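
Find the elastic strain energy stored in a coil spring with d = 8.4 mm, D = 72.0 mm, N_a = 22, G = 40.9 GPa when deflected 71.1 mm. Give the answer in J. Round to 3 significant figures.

7.84 J

k = Gd⁴/(8D³N_a) = (40.9×10³)(8.4⁴)/(8·72.0³·22) = 3.0998 N/mm
U = ½kδ² = 0.5 × 3.0998 × 71.1² = 7835 N·mm = 7.835 J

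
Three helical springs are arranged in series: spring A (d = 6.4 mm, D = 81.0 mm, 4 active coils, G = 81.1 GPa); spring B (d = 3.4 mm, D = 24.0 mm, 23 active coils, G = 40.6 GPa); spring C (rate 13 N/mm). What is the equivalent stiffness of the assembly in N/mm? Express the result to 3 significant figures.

1.49 N/mm

k_A = Gd⁴/(8D³N_a) = (81.1×10³)(6.4⁴)/(8·81.0³·4) = 8.0008 N/mm
k_B = Gd⁴/(8D³N_a) = (40.6×10³)(3.4⁴)/(8·24.0³·23) = 2.133 N/mm
Series: 1/k_eq = 1/8.0008 + 1/2.133 + 1/13 = 0.67073; k_eq = 1.4909 N/mm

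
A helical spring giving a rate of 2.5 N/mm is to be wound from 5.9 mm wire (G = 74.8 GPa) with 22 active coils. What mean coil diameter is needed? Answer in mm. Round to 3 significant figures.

59.1 mm

D = (Gd⁴/(8N_a·k))^(1/3) = (74.8×10³·5.9⁴/(8·22·2.5))^(1/3)
  = (205995)^(1/3) = 59.0589 mm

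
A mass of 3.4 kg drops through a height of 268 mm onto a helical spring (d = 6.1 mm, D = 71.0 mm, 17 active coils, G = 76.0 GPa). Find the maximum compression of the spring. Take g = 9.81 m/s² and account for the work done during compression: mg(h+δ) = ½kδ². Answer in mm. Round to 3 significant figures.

108 mm

k = Gd⁴/(8D³N_a) = (76.0×10³)(6.1⁴)/(8·71.0³·17) = 2.1618 N/mm
W = mg = 3.4 × 9.81 = 33.354 N
½kδ² − Wδ − Wh = 0 → δ = (W + √(W² + 2kWh))/k
δ = (33.354 + √(1112.5 + 38648.4))/2.1618 = (33.354 + 199.4)/2.1618 = 107.67 mm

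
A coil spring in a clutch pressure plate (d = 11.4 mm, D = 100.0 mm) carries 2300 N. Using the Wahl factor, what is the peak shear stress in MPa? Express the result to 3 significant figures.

Spring index C = D/d = 100.0/11.4 = 8.7719
K_W = (4C−1)/(4C−4) + 0.615/C = 34.088/31.088 + 0.0701 = 1.1666
τ₀ = 8FD/(πd³) = 8·2300·100.0/(π·11.4³) = 1.84e+06/4654.4 = 395.32 MPa
τ_max = K·τ₀ = 1.1666 × 395.32 = 461.19 MPa

461 MPa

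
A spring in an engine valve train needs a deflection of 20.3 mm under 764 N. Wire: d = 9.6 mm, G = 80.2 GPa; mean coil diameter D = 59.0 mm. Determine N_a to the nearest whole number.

Required rate k = F/δ = 764/20.3 = 37.635 N/mm
N_a = Gd⁴/(8D³k) = (80.2×10³ × 9.6⁴)/(8 × 59.0³ × 37.635)
    = 6.81176e+08 / 6.18363e+07 = 11.02 → 11 coils

11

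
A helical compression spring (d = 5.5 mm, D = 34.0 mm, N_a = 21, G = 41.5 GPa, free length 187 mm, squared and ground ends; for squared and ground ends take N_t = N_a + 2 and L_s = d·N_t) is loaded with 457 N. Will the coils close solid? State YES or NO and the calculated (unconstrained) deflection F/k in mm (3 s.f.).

k = Gd⁴/(8D³N_a) = (41.5×10³)(5.5⁴)/(8·34.0³·21) = 5.7511 N/mm
N_t = 23; L_s = 5.5·23 = 126.5 mm; δ_solid = L₀ − L_s = 187 − 126.5 = 60.5 mm
δ = F/k = 457/5.7511 = 79.463 mm
δ ≥ δ_solid → spring goes solid

YES, δ = 79.5 mm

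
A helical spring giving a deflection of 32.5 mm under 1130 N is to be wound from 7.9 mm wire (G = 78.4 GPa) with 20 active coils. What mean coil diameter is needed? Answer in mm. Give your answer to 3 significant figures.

Required rate k = F/δ = 1130/32.5 = 34.769 N/mm
D = (Gd⁴/(8N_a·k))^(1/3) = (78.4×10³·7.9⁴/(8·20·34.769))^(1/3)
  = (54892)^(1/3) = 38.0046 mm

38.0 mm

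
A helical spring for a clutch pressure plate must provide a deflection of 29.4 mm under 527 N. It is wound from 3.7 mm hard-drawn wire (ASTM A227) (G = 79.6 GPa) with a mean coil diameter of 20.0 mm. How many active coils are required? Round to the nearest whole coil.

13

Required rate k = F/δ = 527/29.4 = 17.925 N/mm
N_a = Gd⁴/(8D³k) = (79.6×10³ × 3.7⁴)/(8 × 20.0³ × 17.925)
    = 1.49183e+07 / 1.14721e+06 = 13 → 13 coils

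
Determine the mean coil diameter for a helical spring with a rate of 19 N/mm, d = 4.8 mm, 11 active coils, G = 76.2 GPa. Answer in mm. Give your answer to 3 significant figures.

D = (Gd⁴/(8N_a·k))^(1/3) = (76.2×10³·4.8⁴/(8·11·19))^(1/3)
  = (24192.7)^(1/3) = 28.9220 mm

28.9 mm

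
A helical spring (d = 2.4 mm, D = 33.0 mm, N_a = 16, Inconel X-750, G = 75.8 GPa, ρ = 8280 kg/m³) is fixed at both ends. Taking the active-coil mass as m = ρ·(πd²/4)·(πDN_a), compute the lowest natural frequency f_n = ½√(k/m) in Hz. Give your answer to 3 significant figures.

k = Gd⁴/(8D³N_a) = (75.8×10³)(2.4⁴)/(8·33.0³·16) = 0.54672 N/mm = 546.72 N/m
Wire length L = πDN_a = π·33.0·16 = 1658.8 mm
m = ρ·(πd²/4)·L = 8280 × 4.5239×10⁻⁶ m² × 1.6588 m = 0.062134 kg
f_n = ½√(k/m) = 0.5·√(546.72/0.062134) = 0.5·√(8799.1) = 46.902 Hz

46.9 Hz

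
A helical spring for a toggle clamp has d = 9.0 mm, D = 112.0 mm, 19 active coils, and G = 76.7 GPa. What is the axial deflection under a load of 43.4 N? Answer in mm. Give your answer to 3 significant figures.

k = Gd⁴/(8D³N_a) = (76.7×10³)(9.0⁴)/(8·112.0³·19) = 2.3565 N/mm
δ = F/k = 43.4 / 2.3565 = 18.417 mm

18.4 mm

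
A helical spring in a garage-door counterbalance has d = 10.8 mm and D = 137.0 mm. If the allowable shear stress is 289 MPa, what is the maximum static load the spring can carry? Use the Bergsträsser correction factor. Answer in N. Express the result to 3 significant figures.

C = D/d = 137.0/10.8 = 12.6852
K_B = (4C+2)/(4C−3) = 52.741/47.741 = 1.1047
τ_max = K·8FD/(πd³) → F_max = τ_allow·πd³/(8DK)
F_max = 289·π·10.8³/(8·137.0·1.1047) = 1.1437e+06/1210.8 = 944.61 N

945 N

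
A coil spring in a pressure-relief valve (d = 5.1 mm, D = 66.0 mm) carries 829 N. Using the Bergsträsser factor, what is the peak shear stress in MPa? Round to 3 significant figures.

1160 MPa

Spring index C = D/d = 66.0/5.1 = 12.9412
K_B = (4C+2)/(4C−3) = 53.765/48.765 = 1.1025
τ₀ = 8FD/(πd³) = 8·829·66.0/(π·5.1³) = 437712/416.74 = 1050.3 MPa
τ_max = K·τ₀ = 1.1025 × 1050.3 = 1158 MPa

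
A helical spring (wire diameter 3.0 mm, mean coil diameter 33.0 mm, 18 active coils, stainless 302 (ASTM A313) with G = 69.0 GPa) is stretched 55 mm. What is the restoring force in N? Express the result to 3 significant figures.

59.4 N

k = Gd⁴/(8D³N_a) = (69.0×10³)(3.0⁴)/(8·33.0³·18) = 1.08 N/mm
F = k·δ = 1.08 × 55 = 59.401 N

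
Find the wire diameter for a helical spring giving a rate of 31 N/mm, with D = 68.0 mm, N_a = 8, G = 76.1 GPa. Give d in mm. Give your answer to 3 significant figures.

d = (8D³N_a·k / G)^(1/4) = (8·68.0³·8·31 / (76.1×10³))^0.25
  = (8197.5)^0.25 = 9.5153 mm

9.52 mm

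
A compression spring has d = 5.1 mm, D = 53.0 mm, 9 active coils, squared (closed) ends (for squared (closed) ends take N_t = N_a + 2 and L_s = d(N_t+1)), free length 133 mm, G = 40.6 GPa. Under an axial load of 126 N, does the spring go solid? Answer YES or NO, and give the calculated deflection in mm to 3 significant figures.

k = Gd⁴/(8D³N_a) = (40.6×10³)(5.1⁴)/(8·53.0³·9) = 2.5624 N/mm
N_t = 11; L_s = 5.1·12 = 61.2 mm; δ_solid = L₀ − L_s = 133 − 61.2 = 71.8 mm
δ = F/k = 126/2.5624 = 49.173 mm
δ < δ_solid → spring does not go solid

NO, δ = 49.2 mm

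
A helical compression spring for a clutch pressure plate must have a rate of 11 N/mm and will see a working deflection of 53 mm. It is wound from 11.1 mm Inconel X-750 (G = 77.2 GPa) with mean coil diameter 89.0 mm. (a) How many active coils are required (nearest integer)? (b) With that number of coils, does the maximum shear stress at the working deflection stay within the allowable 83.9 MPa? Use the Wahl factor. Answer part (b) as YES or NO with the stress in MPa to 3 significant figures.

(a) 19 coils; (b) NO, τ_max = 114 MPa

N_a = Gd⁴/(8D³k) = (77.2×10³)(11.1⁴)/(8·89.0³·11) = 18.89 → N_a = 19
Actual rate k = Gd⁴/(8D³·19) = 10.937 N/mm
Working load F = kδ = 10.937·53 = 579.66 N
C = 89.0/11.1 = 8.0180; K_W = (4C−1)/(4C−4)+0.615/C = 1.1836
τ_max = K_W·8FD/(πd³) = 1.1836·96.058 = 113.69 MPa
τ_max > 83.9 MPa → exceeds allowable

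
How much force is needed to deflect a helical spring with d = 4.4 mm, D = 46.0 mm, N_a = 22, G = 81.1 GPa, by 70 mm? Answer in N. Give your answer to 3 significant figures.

124 N

k = Gd⁴/(8D³N_a) = (81.1×10³)(4.4⁴)/(8·46.0³·22) = 1.7744 N/mm
F = k·δ = 1.7744 × 70 = 124.21 N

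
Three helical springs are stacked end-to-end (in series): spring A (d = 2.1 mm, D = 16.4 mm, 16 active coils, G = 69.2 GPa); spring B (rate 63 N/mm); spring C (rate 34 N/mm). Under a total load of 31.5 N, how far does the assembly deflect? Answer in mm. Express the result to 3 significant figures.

k_A = Gd⁴/(8D³N_a) = (69.2×10³)(2.1⁴)/(8·16.4³·16) = 2.3836 N/mm
Series: 1/k_eq = 1/2.3836 + 1/63 + 1/34 = 0.46481; k_eq = 2.1514 N/mm
δ = F/k_eq = 31.5/2.1514 = 14.642 mm

14.6 mm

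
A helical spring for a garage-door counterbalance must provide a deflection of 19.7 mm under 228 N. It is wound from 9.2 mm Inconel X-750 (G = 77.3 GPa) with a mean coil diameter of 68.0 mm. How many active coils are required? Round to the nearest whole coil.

19

Required rate k = F/δ = 228/19.7 = 11.574 N/mm
N_a = Gd⁴/(8D³k) = (77.3×10³ × 9.2⁴)/(8 × 68.0³ × 11.574)
    = 5.53772e+08 / 2.91129e+07 = 19.02 → 19 coils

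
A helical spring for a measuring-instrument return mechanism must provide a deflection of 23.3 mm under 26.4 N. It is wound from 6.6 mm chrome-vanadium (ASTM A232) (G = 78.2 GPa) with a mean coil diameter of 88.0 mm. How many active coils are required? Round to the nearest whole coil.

Required rate k = F/δ = 26.4/23.3 = 1.133 N/mm
N_a = Gd⁴/(8D³k) = (78.2×10³ × 6.6⁴)/(8 × 88.0³ × 1.133)
    = 1.48382e+08 / 6.17712e+06 = 24.02 → 24 coils

24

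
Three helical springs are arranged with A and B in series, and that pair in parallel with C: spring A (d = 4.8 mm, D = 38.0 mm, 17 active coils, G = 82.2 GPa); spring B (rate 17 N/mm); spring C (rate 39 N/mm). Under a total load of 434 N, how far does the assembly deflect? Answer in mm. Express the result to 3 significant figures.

k_A = Gd⁴/(8D³N_a) = (82.2×10³)(4.8⁴)/(8·38.0³·17) = 5.8472 N/mm
Springs A,B series: k_AB = 1/(1/5.8472+1/17) = 4.3507 N/mm; parallel with C: k_eq = 4.3507+39 = 43.351 N/mm
δ = F/k_eq = 434/43.351 = 10.011 mm

10.0 mm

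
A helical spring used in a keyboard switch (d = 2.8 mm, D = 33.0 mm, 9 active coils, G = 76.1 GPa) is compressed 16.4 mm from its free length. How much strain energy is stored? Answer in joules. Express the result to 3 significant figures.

k = Gd⁴/(8D³N_a) = (76.1×10³)(2.8⁴)/(8·33.0³·9) = 1.8078 N/mm
U = ½kδ² = 0.5 × 1.8078 × 16.4² = 243.11 N·mm = 0.24311 J

0.243 J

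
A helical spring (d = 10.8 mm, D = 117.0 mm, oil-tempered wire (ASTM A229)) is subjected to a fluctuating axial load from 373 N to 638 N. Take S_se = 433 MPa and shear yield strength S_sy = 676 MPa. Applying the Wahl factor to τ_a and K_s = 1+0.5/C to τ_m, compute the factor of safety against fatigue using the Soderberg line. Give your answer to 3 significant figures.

3.74

C = D/d = 117.0/10.8 = 10.8333; K_W = (4C−1)/(4C−4)+0.615/C = 1.1330; K_s = 1+0.5/C = 1.0462
F_a = (F_max−F_min)/2 = 132.5 N; F_m = (F_max+F_min)/2 = 505.5 N
τ_a = K_W·8F_aD/(πd³) = 1.1330 × 31.338 = 35.507 MPa
τ_m = K_s·8F_mD/(πd³) = 1.0462 × 119.56 = 125.08 MPa
Soderberg: 1/n_f = τ_a/S_se + τ_m/S_sy = 35.507/433 + 125.08/676 = 0.08200 + 0.18502 = 0.26703
n_f = 1/0.26703 = 3.745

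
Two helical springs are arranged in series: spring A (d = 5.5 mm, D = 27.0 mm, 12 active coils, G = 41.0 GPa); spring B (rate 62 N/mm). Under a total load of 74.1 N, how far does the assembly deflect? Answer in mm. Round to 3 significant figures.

k_A = Gd⁴/(8D³N_a) = (41.0×10³)(5.5⁴)/(8·27.0³·12) = 19.855 N/mm
Series: 1/k_eq = 1/19.855 + 1/62 = 0.066494; k_eq = 15.039 N/mm
δ = F/k_eq = 74.1/15.039 = 4.9272 mm

4.93 mm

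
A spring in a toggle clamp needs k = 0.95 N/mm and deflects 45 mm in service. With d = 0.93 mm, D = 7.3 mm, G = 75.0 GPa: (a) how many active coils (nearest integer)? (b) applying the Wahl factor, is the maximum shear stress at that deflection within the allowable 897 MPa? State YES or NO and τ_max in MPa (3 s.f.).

(a) 19 coils; (b) NO, τ_max = 1170 MPa

N_a = Gd⁴/(8D³k) = (75.0×10³)(0.93⁴)/(8·7.3³·0.95) = 18.98 → N_a = 19
Actual rate k = Gd⁴/(8D³·19) = 0.94881 N/mm
Working load F = kδ = 0.94881·45 = 42.697 N
C = 7.3/0.93 = 7.8495; K_W = (4C−1)/(4C−4)+0.615/C = 1.1878
τ_max = K_W·8FD/(πd³) = 1.1878·986.75 = 1172.1 MPa
τ_max > 897 MPa → exceeds allowable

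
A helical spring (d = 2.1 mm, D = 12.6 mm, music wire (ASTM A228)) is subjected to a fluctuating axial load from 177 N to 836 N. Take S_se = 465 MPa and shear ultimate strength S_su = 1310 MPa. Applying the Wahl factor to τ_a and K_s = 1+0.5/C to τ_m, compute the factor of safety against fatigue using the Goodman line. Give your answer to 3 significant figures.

C = D/d = 12.6/2.1 = 6.0000; K_W = (4C−1)/(4C−4)+0.615/C = 1.2525; K_s = 1+0.5/C = 1.0833
F_a = (F_max−F_min)/2 = 329.5 N; F_m = (F_max+F_min)/2 = 506.5 N
τ_a = K_W·8F_aD/(πd³) = 1.2525 × 1141.6 = 1429.8 MPa
τ_m = K_s·8F_mD/(πd³) = 1.0833 × 1754.8 = 1901.1 MPa
Goodman: 1/n_f = τ_a/S_se + τ_m/S_su = 1429.8/465 + 1901.1/1310 = 3.07491 + 1.45119 = 4.5261
n_f = 1/4.5261 = 0.2209

0.221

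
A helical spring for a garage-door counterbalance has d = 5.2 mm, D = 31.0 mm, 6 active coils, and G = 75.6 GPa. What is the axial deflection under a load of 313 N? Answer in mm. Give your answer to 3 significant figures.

8.10 mm

k = Gd⁴/(8D³N_a) = (75.6×10³)(5.2⁴)/(8·31.0³·6) = 38.655 N/mm
δ = F/k = 313 / 38.655 = 8.0972 mm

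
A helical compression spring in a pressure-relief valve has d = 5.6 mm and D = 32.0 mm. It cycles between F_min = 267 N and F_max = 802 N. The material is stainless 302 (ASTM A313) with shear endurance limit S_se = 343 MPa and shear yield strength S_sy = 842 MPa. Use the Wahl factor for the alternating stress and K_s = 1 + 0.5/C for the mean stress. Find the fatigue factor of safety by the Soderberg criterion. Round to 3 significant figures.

C = D/d = 32.0/5.6 = 5.7143; K_W = (4C−1)/(4C−4)+0.615/C = 1.2667; K_s = 1+0.5/C = 1.0875
F_a = (F_max−F_min)/2 = 267.5 N; F_m = (F_max+F_min)/2 = 534.5 N
τ_a = K_W·8F_aD/(πd³) = 1.2667 × 124.12 = 157.23 MPa
τ_m = K_s·8F_mD/(πd³) = 1.0875 × 248.01 = 269.71 MPa
Soderberg: 1/n_f = τ_a/S_se + τ_m/S_sy = 157.23/343 + 269.71/842 = 0.45839 + 0.32033 = 0.77871
n_f = 1/0.77871 = 1.284

1.28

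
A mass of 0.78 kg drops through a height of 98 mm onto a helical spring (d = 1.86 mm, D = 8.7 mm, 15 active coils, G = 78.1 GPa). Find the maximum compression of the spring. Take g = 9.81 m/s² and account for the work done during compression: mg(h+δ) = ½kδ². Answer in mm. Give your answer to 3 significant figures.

k = Gd⁴/(8D³N_a) = (78.1×10³)(1.86⁴)/(8·8.7³·15) = 11.829 N/mm
W = mg = 0.78 × 9.81 = 7.6518 N
½kδ² − Wδ − Wh = 0 → δ = (W + √(W² + 2kWh))/k
δ = (7.6518 + √(58.55 + 17741.2))/11.829 = (7.6518 + 133.42)/11.829 = 11.925 mm

11.9 mm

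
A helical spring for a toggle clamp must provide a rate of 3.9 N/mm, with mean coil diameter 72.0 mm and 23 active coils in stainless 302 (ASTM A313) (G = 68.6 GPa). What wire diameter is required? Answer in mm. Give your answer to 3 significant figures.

d = (8D³N_a·k / G)^(1/4) = (8·72.0³·23·3.9 / (68.6×10³))^0.25
  = (3904.4)^0.25 = 7.9048 mm

7.90 mm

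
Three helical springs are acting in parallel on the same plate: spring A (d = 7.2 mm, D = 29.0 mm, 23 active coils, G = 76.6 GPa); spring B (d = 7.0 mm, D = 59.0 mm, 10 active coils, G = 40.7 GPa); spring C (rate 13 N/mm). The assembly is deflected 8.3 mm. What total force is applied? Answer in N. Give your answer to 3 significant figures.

538 N

k_A = Gd⁴/(8D³N_a) = (76.6×10³)(7.2⁴)/(8·29.0³·23) = 45.872 N/mm
k_B = Gd⁴/(8D³N_a) = (40.7×10³)(7.0⁴)/(8·59.0³·10) = 5.9476 N/mm
Parallel: k_eq = 45.872 + 5.9476 + 13 = 64.82 N/mm
F = k_eq·δ = 64.82·8.3 = 538 N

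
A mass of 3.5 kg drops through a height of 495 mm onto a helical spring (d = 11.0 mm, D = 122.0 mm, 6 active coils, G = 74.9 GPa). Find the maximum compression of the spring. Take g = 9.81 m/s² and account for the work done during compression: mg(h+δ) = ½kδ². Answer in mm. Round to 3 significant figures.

k = Gd⁴/(8D³N_a) = (74.9×10³)(11.0⁴)/(8·122.0³·6) = 12.581 N/mm
W = mg = 3.5 × 9.81 = 34.335 N
½kδ² − Wδ − Wh = 0 → δ = (W + √(W² + 2kWh))/k
δ = (34.335 + √(1178.9 + 427665))/12.581 = (34.335 + 654.86)/12.581 = 54.779 mm

54.8 mm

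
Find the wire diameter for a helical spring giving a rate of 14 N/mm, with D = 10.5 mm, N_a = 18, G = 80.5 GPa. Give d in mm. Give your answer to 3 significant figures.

2.32 mm

d = (8D³N_a·k / G)^(1/4) = (8·10.5³·18·14 / (80.5×10³))^0.25
  = (28.991)^0.25 = 2.3204 mm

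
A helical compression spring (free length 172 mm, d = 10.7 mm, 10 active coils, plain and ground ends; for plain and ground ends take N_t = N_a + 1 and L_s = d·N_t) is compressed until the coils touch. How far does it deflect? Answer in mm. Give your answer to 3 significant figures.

N_t = 11; L_s = 10.7·11 = 117.7 mm
δ_solid = L₀ − L_s = 172 − 117.7 = 54.3 mm

54.3 mm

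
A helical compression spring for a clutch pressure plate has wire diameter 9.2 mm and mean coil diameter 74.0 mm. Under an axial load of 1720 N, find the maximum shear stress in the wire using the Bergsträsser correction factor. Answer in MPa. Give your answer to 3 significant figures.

Spring index C = D/d = 74.0/9.2 = 8.0435
K_B = (4C+2)/(4C−3) = 34.174/29.174 = 1.1714
τ₀ = 8FD/(πd³) = 8·1720·74.0/(π·9.2³) = 1.01824e+06/2446.3 = 416.23 MPa
τ_max = K·τ₀ = 1.1714 × 416.23 = 487.57 MPa

488 MPa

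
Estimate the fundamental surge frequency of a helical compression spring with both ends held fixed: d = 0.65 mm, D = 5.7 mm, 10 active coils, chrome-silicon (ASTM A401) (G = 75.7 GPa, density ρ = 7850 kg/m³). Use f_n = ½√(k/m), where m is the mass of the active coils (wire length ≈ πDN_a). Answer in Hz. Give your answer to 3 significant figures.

k = Gd⁴/(8D³N_a) = (75.7×10³)(0.65⁴)/(8·5.7³·10) = 0.91208 N/mm = 912.08 N/m
Wire length L = πDN_a = π·5.7·10 = 179.07 mm
m = ρ·(πd²/4)·L = 7850 × 0.33183×10⁻⁶ m² × 0.17907 m = 0.00046646 kg
f_n = ½√(k/m) = 0.5·√(912.08/0.00046646) = 0.5·√(1.9553e+06) = 699.17 Hz

699 Hz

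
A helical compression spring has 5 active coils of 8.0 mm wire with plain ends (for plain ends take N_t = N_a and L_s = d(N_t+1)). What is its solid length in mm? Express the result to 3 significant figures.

plain ends: N_t = N_a = 5
L_s = d·(N_t+1) = 8.0 × 6 = 48 mm

48.0 mm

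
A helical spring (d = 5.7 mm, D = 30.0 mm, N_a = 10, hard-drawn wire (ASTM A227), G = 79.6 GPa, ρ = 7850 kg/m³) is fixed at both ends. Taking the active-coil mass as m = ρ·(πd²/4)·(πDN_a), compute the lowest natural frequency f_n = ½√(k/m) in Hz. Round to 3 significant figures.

k = Gd⁴/(8D³N_a) = (79.6×10³)(5.7⁴)/(8·30.0³·10) = 38.901 N/mm = 38901 N/m
Wire length L = πDN_a = π·30.0·10 = 942.48 mm
m = ρ·(πd²/4)·L = 7850 × 25.518×10⁻⁶ m² × 0.94248 m = 0.18879 kg
f_n = ½√(k/m) = 0.5·√(38901/0.18879) = 0.5·√(2.0605e+05) = 226.97 Hz

227 Hz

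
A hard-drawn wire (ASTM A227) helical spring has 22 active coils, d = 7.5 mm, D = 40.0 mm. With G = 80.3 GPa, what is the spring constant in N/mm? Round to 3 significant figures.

k = Gd⁴/(8D³N_a) = (80.3×10³ × 7.5⁴) / (8 × 40.0³ × 22)
  = 2.54074e+08 / 1.1264e+07 = 22.556 N/mm

22.6 N/mm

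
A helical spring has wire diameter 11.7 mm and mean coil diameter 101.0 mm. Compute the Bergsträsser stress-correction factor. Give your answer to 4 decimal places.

1.1586

C = D/d = 101.0/11.7 = 8.6325
K_B = (4C+2)/(4C−3) = 36.530/31.530 = 1.1586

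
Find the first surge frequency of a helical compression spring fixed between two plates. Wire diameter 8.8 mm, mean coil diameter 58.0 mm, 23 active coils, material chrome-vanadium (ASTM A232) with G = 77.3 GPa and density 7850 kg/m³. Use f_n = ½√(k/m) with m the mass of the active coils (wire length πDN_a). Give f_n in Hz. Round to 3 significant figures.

40.2 Hz

k = Gd⁴/(8D³N_a) = (77.3×10³)(8.8⁴)/(8·58.0³·23) = 12.912 N/mm = 12912 N/m
Wire length L = πDN_a = π·58.0·23 = 4190.9 mm
m = ρ·(πd²/4)·L = 7850 × 60.821×10⁻⁶ m² × 4.1909 m = 2.0009 kg
f_n = ½√(k/m) = 0.5·√(12912/2.0009) = 0.5·√(6453.2) = 40.166 Hz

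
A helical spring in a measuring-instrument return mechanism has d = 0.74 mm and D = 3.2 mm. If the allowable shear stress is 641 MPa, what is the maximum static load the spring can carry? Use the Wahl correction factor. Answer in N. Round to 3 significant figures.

C = D/d = 3.2/0.74 = 4.3243
K_W = (4C−1)/(4C−4) + 0.615/C = 16.297/13.297 + 0.1422 = 1.3678
τ_max = K·8FD/(πd³) → F_max = τ_allow·πd³/(8DK)
F_max = 641·π·0.74³/(8·3.2·1.3678) = 816.02/35.016 = 23.304 N

23.3 N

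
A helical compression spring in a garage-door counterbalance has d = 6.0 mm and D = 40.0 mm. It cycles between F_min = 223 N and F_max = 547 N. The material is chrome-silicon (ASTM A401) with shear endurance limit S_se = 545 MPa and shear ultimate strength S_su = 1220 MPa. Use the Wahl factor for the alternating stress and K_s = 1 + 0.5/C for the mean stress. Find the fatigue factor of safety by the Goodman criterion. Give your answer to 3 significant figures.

3.02

C = D/d = 40.0/6.0 = 6.6667; K_W = (4C−1)/(4C−4)+0.615/C = 1.2246; K_s = 1+0.5/C = 1.0750
F_a = (F_max−F_min)/2 = 162 N; F_m = (F_max+F_min)/2 = 385 N
τ_a = K_W·8F_aD/(πd³) = 1.2246 × 76.394 = 93.553 MPa
τ_m = K_s·8F_mD/(πd³) = 1.0750 × 181.55 = 195.17 MPa
Goodman: 1/n_f = τ_a/S_se + τ_m/S_su = 93.553/545 + 195.17/1220 = 0.17166 + 0.15998 = 0.33163
n_f = 1/0.33163 = 3.015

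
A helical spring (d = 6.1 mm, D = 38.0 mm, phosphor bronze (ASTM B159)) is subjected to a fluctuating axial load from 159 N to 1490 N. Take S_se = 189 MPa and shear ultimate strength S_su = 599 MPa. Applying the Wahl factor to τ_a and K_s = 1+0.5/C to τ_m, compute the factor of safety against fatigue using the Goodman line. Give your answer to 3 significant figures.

C = D/d = 38.0/6.1 = 6.2295; K_W = (4C−1)/(4C−4)+0.615/C = 1.2421; K_s = 1+0.5/C = 1.0803
F_a = (F_max−F_min)/2 = 665.5 N; F_m = (F_max+F_min)/2 = 824.5 N
τ_a = K_W·8F_aD/(πd³) = 1.2421 × 283.71 = 352.41 MPa
τ_m = K_s·8F_mD/(πd³) = 1.0803 × 351.5 = 379.71 MPa
Goodman: 1/n_f = τ_a/S_se + τ_m/S_su = 352.41/189 + 379.71/599 = 1.86462 + 0.63391 = 2.4985
n_f = 1/2.4985 = 0.4002

0.400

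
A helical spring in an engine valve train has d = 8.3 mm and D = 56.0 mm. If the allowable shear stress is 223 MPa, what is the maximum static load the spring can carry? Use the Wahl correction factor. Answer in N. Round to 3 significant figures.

C = D/d = 56.0/8.3 = 6.7470
K_W = (4C−1)/(4C−4) + 0.615/C = 25.988/22.988 + 0.0912 = 1.2217
τ_max = K·8FD/(πd³) → F_max = τ_allow·πd³/(8DK)
F_max = 223·π·8.3³/(8·56.0·1.2217) = 4.0058e+05/547.3 = 731.92 N

732 N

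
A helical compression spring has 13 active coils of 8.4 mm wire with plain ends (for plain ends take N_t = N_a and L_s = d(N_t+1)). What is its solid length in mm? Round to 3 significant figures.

118 mm

plain ends: N_t = N_a = 13
L_s = d·(N_t+1) = 8.4 × 14 = 117.6 mm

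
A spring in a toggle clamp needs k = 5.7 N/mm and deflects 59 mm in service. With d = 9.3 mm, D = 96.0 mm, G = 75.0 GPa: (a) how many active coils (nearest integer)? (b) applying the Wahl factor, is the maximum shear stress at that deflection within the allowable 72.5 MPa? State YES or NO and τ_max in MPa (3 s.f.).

(a) 14 coils; (b) NO, τ_max = 116 MPa

N_a = Gd⁴/(8D³k) = (75.0×10³)(9.3⁴)/(8·96.0³·5.7) = 13.91 → N_a = 14
Actual rate k = Gd⁴/(8D³·14) = 5.6619 N/mm
Working load F = kδ = 5.6619·59 = 334.05 N
C = 96.0/9.3 = 10.3226; K_W = (4C−1)/(4C−4)+0.615/C = 1.1400
τ_max = K_W·8FD/(πd³) = 1.1400·101.53 = 115.74 MPa
τ_max > 72.5 MPa → exceeds allowable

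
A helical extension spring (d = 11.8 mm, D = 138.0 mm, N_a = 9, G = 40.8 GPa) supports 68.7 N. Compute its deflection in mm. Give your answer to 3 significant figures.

k = Gd⁴/(8D³N_a) = (40.8×10³)(11.8⁴)/(8·138.0³·9) = 4.1804 N/mm
δ = F/k = 68.7 / 4.1804 = 16.434 mm

16.4 mm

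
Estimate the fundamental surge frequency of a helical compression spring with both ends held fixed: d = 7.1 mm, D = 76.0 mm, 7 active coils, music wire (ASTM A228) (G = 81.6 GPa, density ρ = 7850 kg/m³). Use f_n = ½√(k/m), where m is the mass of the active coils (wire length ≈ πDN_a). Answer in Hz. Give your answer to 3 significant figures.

63.7 Hz

k = Gd⁴/(8D³N_a) = (81.6×10³)(7.1⁴)/(8·76.0³·7) = 8.4352 N/mm = 8435.2 N/m
Wire length L = πDN_a = π·76.0·7 = 1671.3 mm
m = ρ·(πd²/4)·L = 7850 × 39.592×10⁻⁶ m² × 1.6713 m = 0.51944 kg
f_n = ½√(k/m) = 0.5·√(8435.2/0.51944) = 0.5·√(16239) = 63.716 Hz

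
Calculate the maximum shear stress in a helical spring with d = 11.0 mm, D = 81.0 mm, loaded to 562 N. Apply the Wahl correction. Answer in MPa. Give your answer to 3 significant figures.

Spring index C = D/d = 81.0/11.0 = 7.3636
K_W = (4C−1)/(4C−4) + 0.615/C = 28.455/25.455 + 0.0835 = 1.2014
τ₀ = 8FD/(πd³) = 8·562·81.0/(π·11.0³) = 364176/4181.5 = 87.093 MPa
τ_max = K·τ₀ = 1.2014 × 87.093 = 104.63 MPa

105 MPa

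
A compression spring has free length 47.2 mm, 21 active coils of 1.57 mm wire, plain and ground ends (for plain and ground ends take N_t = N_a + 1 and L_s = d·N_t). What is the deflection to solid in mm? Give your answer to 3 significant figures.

12.7 mm

N_t = 22; L_s = 1.57·22 = 34.54 mm
δ_solid = L₀ − L_s = 47.2 − 34.54 = 12.66 mm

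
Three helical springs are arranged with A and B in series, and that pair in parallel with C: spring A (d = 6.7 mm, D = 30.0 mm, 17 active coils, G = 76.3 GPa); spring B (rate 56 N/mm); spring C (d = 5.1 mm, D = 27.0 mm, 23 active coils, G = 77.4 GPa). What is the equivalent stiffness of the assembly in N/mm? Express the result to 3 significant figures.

k_A = Gd⁴/(8D³N_a) = (76.3×10³)(6.7⁴)/(8·30.0³·17) = 41.872 N/mm
k_C = Gd⁴/(8D³N_a) = (77.4×10³)(5.1⁴)/(8·27.0³·23) = 14.458 N/mm
Springs A,B series: k_AB = 1/(1/41.872+1/56) = 23.958 N/mm; parallel with C: k_eq = 23.958+14.458 = 38.416 N/mm

38.4 N/mm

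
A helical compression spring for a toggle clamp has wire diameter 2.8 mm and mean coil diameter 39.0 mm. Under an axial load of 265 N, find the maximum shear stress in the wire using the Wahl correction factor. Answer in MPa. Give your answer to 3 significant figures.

1320 MPa

Spring index C = D/d = 39.0/2.8 = 13.9286
K_W = (4C−1)/(4C−4) + 0.615/C = 54.714/51.714 + 0.0442 = 1.1022
τ₀ = 8FD/(πd³) = 8·265·39.0/(π·2.8³) = 82680/68.964 = 1198.9 MPa
τ_max = K·τ₀ = 1.1022 × 1198.9 = 1321.4 MPa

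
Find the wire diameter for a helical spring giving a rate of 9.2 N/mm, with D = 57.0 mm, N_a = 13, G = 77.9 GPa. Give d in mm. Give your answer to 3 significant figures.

6.91 mm

d = (8D³N_a·k / G)^(1/4) = (8·57.0³·13·9.2 / (77.9×10³))^0.25
  = (2274.6)^0.25 = 6.9060 mm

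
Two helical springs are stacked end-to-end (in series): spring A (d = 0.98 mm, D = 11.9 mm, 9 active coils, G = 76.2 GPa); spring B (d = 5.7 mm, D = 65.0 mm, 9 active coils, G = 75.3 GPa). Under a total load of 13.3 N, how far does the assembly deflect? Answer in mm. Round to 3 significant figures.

26.3 mm

k_A = Gd⁴/(8D³N_a) = (76.2×10³)(0.98⁴)/(8·11.9³·9) = 0.57928 N/mm
k_B = Gd⁴/(8D³N_a) = (75.3×10³)(5.7⁴)/(8·65.0³·9) = 4.02 N/mm
Series: 1/k_eq = 1/0.57928 + 1/4.02 = 1.9751; k_eq = 0.50632 N/mm
δ = F/k_eq = 13.3/0.50632 = 26.268 mm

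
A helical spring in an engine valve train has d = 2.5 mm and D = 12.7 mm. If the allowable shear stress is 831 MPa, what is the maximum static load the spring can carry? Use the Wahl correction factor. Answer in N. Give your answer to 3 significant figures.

C = D/d = 12.7/2.5 = 5.0800
K_W = (4C−1)/(4C−4) + 0.615/C = 19.320/16.320 + 0.1211 = 1.3049
τ_max = K·8FD/(πd³) → F_max = τ_allow·πd³/(8DK)
F_max = 831·π·2.5³/(8·12.7·1.3049) = 40792/132.58 = 307.68 N

308 N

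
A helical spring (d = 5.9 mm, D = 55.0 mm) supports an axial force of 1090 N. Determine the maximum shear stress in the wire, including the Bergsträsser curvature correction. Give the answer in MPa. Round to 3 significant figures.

Spring index C = D/d = 55.0/5.9 = 9.3220
K_B = (4C+2)/(4C−3) = 39.288/34.288 = 1.1458
τ₀ = 8FD/(πd³) = 8·1090·55.0/(π·5.9³) = 479600/645.22 = 743.32 MPa
τ_max = K·τ₀ = 1.1458 × 743.32 = 851.71 MPa

852 MPa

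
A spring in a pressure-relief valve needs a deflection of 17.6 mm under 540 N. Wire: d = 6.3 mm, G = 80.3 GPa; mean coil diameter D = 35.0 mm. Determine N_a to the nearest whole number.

Required rate k = F/δ = 540/17.6 = 30.682 N/mm
N_a = Gd⁴/(8D³k) = (80.3×10³ × 6.3⁴)/(8 × 35.0³ × 30.682)
    = 1.26496e+08 / 1.05239e+07 = 12.02 → 12 coils

12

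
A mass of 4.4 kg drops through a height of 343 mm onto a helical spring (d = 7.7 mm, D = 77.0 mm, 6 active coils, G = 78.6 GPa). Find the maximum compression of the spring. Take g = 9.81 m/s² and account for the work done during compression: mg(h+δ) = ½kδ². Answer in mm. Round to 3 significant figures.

k = Gd⁴/(8D³N_a) = (78.6×10³)(7.7⁴)/(8·77.0³·6) = 12.609 N/mm
W = mg = 4.4 × 9.81 = 43.164 N
½kδ² − Wδ − Wh = 0 → δ = (W + √(W² + 2kWh))/k
δ = (43.164 + √(1863.1 + 373351))/12.609 = (43.164 + 612.55)/12.609 = 52.004 mm

52.0 mm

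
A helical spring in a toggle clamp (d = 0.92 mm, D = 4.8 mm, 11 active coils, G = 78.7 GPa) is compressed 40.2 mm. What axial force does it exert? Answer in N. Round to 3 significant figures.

233 N

k = Gd⁴/(8D³N_a) = (78.7×10³)(0.92⁴)/(8·4.8³·11) = 5.7932 N/mm
F = k·δ = 5.7932 × 40.2 = 232.89 N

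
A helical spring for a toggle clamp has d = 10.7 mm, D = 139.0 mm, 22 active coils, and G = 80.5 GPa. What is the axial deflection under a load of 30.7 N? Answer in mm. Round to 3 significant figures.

13.8 mm

k = Gd⁴/(8D³N_a) = (80.5×10³)(10.7⁴)/(8·139.0³·22) = 2.2324 N/mm
δ = F/k = 30.7 / 2.2324 = 13.752 mm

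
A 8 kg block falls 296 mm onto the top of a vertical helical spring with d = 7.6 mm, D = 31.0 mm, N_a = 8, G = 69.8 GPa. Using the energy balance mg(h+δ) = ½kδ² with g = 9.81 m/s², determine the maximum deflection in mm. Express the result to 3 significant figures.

20.2 mm

k = Gd⁴/(8D³N_a) = (69.8×10³)(7.6⁴)/(8·31.0³·8) = 122.14 N/mm
W = mg = 8 × 9.81 = 78.48 N
½kδ² − Wδ − Wh = 0 → δ = (W + √(W² + 2kWh))/k
δ = (78.48 + √(6159.1 + 5.67447e+06))/122.14 = (78.48 + 2383.4)/122.14 = 20.157 mm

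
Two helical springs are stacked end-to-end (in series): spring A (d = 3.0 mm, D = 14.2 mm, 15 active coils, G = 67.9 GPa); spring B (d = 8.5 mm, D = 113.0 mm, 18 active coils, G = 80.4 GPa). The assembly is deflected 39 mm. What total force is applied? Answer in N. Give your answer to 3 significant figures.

69.9 N

k_A = Gd⁴/(8D³N_a) = (67.9×10³)(3.0⁴)/(8·14.2³·15) = 16.007 N/mm
k_B = Gd⁴/(8D³N_a) = (80.4×10³)(8.5⁴)/(8·113.0³·18) = 2.0199 N/mm
Series: 1/k_eq = 1/16.007 + 1/2.0199 = 0.55754; k_eq = 1.7936 N/mm
F = k_eq·δ = 1.7936·39 = 69.95 N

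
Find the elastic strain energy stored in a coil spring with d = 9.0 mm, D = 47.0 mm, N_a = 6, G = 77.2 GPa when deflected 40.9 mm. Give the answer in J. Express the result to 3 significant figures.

85.0 J

k = Gd⁴/(8D³N_a) = (77.2×10³)(9.0⁴)/(8·47.0³·6) = 101.64 N/mm
U = ½kδ² = 0.5 × 101.64 × 40.9² = 85010 N·mm = 85.01 J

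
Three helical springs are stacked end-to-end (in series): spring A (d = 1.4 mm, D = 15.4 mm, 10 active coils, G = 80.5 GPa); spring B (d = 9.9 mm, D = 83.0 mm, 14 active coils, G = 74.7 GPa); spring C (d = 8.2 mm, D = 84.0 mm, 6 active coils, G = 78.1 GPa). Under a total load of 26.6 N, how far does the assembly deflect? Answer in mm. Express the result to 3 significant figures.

k_A = Gd⁴/(8D³N_a) = (80.5×10³)(1.4⁴)/(8·15.4³·10) = 1.0584 N/mm
k_B = Gd⁴/(8D³N_a) = (74.7×10³)(9.9⁴)/(8·83.0³·14) = 11.205 N/mm
k_C = Gd⁴/(8D³N_a) = (78.1×10³)(8.2⁴)/(8·84.0³·6) = 12.412 N/mm
Series: 1/k_eq = 1/1.0584 + 1/11.205 + 1/12.412 = 1.1146; k_eq = 0.89716 N/mm
δ = F/k_eq = 26.6/0.89716 = 29.649 mm

29.6 mm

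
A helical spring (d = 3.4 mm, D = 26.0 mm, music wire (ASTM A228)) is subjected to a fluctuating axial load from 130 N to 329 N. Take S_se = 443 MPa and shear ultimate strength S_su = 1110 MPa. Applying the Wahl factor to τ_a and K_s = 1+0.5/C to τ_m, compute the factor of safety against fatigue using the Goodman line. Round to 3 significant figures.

C = D/d = 26.0/3.4 = 7.6471; K_W = (4C−1)/(4C−4)+0.615/C = 1.1933; K_s = 1+0.5/C = 1.0654
F_a = (F_max−F_min)/2 = 99.5 N; F_m = (F_max+F_min)/2 = 229.5 N
τ_a = K_W·8F_aD/(πd³) = 1.1933 × 167.61 = 200 MPa
τ_m = K_s·8F_mD/(πd³) = 1.0654 × 386.6 = 411.88 MPa
Goodman: 1/n_f = τ_a/S_se + τ_m/S_su = 200/443 + 411.88/1110 = 0.45147 + 0.37106 = 0.82253
n_f = 1/0.82253 = 1.216

1.22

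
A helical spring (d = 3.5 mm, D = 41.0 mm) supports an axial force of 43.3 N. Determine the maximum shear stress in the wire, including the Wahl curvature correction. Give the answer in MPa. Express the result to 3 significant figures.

Spring index C = D/d = 41.0/3.5 = 11.7143
K_W = (4C−1)/(4C−4) + 0.615/C = 45.857/42.857 + 0.0525 = 1.1225
τ₀ = 8FD/(πd³) = 8·43.3·41.0/(π·3.5³) = 14202.4/134.7 = 105.44 MPa
τ_max = K·τ₀ = 1.1225 × 105.44 = 118.36 MPa

118 MPa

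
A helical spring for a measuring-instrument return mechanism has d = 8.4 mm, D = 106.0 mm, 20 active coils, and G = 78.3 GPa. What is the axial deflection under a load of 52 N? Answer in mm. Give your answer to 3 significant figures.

k = Gd⁴/(8D³N_a) = (78.3×10³)(8.4⁴)/(8·106.0³·20) = 2.0457 N/mm
δ = F/k = 52 / 2.0457 = 25.419 mm

25.4 mm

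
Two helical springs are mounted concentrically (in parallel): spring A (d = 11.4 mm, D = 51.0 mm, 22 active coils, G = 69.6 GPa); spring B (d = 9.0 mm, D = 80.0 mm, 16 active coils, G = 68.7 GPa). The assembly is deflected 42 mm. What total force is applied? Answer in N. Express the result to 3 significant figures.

2400 N

k_A = Gd⁴/(8D³N_a) = (69.6×10³)(11.4⁴)/(8·51.0³·22) = 50.351 N/mm
k_B = Gd⁴/(8D³N_a) = (68.7×10³)(9.0⁴)/(8·80.0³·16) = 6.8778 N/mm
Parallel: k_eq = 50.351 + 6.8778 = 57.228 N/mm
F = k_eq·δ = 57.228·42 = 2403.6 N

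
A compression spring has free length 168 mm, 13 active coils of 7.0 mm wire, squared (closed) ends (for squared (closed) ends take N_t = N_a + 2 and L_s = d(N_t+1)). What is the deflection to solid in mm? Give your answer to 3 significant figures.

56.0 mm

N_t = 15; L_s = 7.0·16 = 112 mm
δ_solid = L₀ − L_s = 168 − 112 = 56 mm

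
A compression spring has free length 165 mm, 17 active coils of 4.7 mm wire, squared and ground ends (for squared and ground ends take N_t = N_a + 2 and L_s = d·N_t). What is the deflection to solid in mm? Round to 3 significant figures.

75.7 mm

N_t = 19; L_s = 4.7·19 = 89.3 mm
δ_solid = L₀ − L_s = 165 − 89.3 = 75.7 mm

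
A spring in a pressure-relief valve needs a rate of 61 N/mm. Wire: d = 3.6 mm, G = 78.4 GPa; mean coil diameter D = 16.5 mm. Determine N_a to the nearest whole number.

N_a = Gd⁴/(8D³k) = (78.4×10³ × 3.6⁴)/(8 × 16.5³ × 61)
    = 1.31682e+07 / 2.19216e+06 = 6.007 → 6 coils

6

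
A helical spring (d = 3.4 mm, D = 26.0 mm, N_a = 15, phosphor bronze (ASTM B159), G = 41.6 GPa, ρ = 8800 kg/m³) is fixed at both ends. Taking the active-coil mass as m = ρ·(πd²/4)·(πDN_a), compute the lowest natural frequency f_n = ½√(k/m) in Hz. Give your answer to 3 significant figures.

82.0 Hz

k = Gd⁴/(8D³N_a) = (41.6×10³)(3.4⁴)/(8·26.0³·15) = 2.6358 N/mm = 2635.8 N/m
Wire length L = πDN_a = π·26.0·15 = 1225.2 mm
m = ρ·(πd²/4)·L = 8800 × 9.0792×10⁻⁶ m² × 1.2252 m = 0.097891 kg
f_n = ½√(k/m) = 0.5·√(2635.8/0.097891) = 0.5·√(26925) = 82.045 Hz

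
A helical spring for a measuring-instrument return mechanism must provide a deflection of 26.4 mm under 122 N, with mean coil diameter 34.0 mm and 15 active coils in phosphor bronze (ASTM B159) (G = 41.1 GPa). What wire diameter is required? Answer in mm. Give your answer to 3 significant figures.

Required rate k = F/δ = 122/26.4 = 4.6212 N/mm
d = (8D³N_a·k / G)^(1/4) = (8·34.0³·15·4.6212 / (41.1×10³))^0.25
  = (530.31)^0.25 = 4.7988 mm

4.80 mm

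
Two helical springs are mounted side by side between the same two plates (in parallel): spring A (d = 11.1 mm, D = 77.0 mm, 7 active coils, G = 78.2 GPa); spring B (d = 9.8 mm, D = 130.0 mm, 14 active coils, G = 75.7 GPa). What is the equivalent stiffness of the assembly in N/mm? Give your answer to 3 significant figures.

k_A = Gd⁴/(8D³N_a) = (78.2×10³)(11.1⁴)/(8·77.0³·7) = 46.434 N/mm
k_B = Gd⁴/(8D³N_a) = (75.7×10³)(9.8⁴)/(8·130.0³·14) = 2.8376 N/mm
Parallel: k_eq = 46.434 + 2.8376 = 49.272 N/mm

49.3 N/mm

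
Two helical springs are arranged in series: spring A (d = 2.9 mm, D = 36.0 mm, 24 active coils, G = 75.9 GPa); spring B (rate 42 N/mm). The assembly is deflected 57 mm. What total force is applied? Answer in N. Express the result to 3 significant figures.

33.7 N

k_A = Gd⁴/(8D³N_a) = (75.9×10³)(2.9⁴)/(8·36.0³·24) = 0.59927 N/mm
Series: 1/k_eq = 1/0.59927 + 1/42 = 1.6925; k_eq = 0.59084 N/mm
F = k_eq·δ = 0.59084·57 = 33.678 N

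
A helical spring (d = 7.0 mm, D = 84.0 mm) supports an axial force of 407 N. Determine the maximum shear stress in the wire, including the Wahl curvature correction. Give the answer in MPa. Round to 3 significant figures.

284 MPa

Spring index C = D/d = 84.0/7.0 = 12.0000
K_W = (4C−1)/(4C−4) + 0.615/C = 47.000/44.000 + 0.0512 = 1.1194
τ₀ = 8FD/(πd³) = 8·407·84.0/(π·7.0³) = 273504/1077.6 = 253.82 MPa
τ_max = K·τ₀ = 1.1194 × 253.82 = 284.13 MPa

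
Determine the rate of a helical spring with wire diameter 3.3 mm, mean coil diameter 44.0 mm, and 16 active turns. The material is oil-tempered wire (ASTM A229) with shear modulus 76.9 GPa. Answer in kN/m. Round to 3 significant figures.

k = Gd⁴/(8D³N_a) = (76.9×10³ × 3.3⁴) / (8 × 44.0³ × 16)
  = 9.11973e+06 / 1.09036e+07 = 0.8364 N/mm

0.836 kN/m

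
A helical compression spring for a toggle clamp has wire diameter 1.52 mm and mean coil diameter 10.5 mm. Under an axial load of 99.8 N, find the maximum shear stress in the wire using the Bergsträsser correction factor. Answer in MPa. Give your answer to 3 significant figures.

914 MPa

Spring index C = D/d = 10.5/1.52 = 6.9079
K_B = (4C+2)/(4C−3) = 29.632/24.632 = 1.2030
τ₀ = 8FD/(πd³) = 8·99.8·10.5/(π·1.52³) = 8383.2/11.033 = 759.85 MPa
τ_max = K·τ₀ = 1.2030 × 759.85 = 914.1 MPa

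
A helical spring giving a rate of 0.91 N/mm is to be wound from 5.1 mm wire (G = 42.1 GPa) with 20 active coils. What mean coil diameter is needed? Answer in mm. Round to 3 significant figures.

58.0 mm

D = (Gd⁴/(8N_a·k))^(1/3) = (42.1×10³·5.1⁴/(8·20·0.91))^(1/3)
  = (195615)^(1/3) = 58.0498 mm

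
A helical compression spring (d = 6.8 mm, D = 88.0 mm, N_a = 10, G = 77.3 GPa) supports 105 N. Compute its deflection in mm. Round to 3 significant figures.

34.6 mm

k = Gd⁴/(8D³N_a) = (77.3×10³)(6.8⁴)/(8·88.0³·10) = 3.0316 N/mm
δ = F/k = 105 / 3.0316 = 34.635 mm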